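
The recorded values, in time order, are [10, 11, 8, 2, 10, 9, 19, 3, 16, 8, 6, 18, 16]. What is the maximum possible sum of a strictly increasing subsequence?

Let S[i] be the best sum of a strictly increasing subsequence ending at i:
i:      1  2  3  4  5  6  7  8  9 10 11 12 13
a[i]:  10 11  8  2 10  9 19  3 16  8  6 18 16
S:     10 21  8  2 18 17 40  5 37 13 11 55 37
Maximum is 55 (e.g. 10 + 11 + 16 + 18).

55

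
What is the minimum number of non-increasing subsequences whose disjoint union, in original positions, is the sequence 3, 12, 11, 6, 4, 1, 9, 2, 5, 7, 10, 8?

5

Place each on the leftmost legal pile:
3 → new pile 1 (tops now [3])
12 → new pile 2 (tops now [3, 12])
11 → pile 2 (tops now [3, 11])
6 → pile 2 (tops now [3, 6])
4 → pile 2 (tops now [3, 4])
1 → pile 1 (tops now [1, 4])
9 → new pile 3 (tops now [1, 4, 9])
2 → pile 2 (tops now [1, 2, 9])
5 → pile 3 (tops now [1, 2, 5])
7 → new pile 4 (tops now [1, 2, 5, 7])
10 → new pile 5 (tops now [1, 2, 5, 7, 10])
8 → pile 5 (tops now [1, 2, 5, 7, 8])
Five piles.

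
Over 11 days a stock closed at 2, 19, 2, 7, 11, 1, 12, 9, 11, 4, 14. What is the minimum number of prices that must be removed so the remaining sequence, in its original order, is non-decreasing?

Fewest deletions = n − (longest non-decreasing subsequence).
i:      1  2  3  4  5  6  7  8  9 10 11
a[i]:   2 19  2  7 11  1 12  9 11  4 14
dp:     1  2  2  3  4  1  5  4  5  3  6
max dp = 6, so deletions = 11 − 6 = 5.

5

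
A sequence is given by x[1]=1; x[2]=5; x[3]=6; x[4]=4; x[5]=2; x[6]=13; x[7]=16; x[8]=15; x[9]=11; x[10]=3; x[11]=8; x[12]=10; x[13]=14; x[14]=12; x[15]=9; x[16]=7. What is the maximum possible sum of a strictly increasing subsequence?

44

Let S[i] be the best sum of a strictly increasing subsequence ending at i:
i:      1  2  3  4  5  6  7  8  9 10 11 12 13 14 15 16
x[i]:   1  5  6  4  2 13 16 15 11  3  8 10 14 12  9  7
S:      1  6 12  5  3 25 41 40 23  6 20 30 44 42 29 19
Maximum is 44 (e.g. 1 + 5 + 6 + 8 + 10 + 14).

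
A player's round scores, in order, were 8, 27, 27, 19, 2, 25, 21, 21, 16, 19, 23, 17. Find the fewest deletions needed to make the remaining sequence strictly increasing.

Fewest deletions = n − (longest strictly increasing subsequence).
Patience tails:
8 → extends → [8]
27 → extends → [8, 27]
27 → already a tail → [8, 27]
19 → replaces 27 → [8, 19]
2 → replaces 8 → [2, 19]
25 → extends → [2, 19, 25]
21 → replaces 25 → [2, 19, 21]
21 → already a tail → [2, 19, 21]
16 → replaces 19 → [2, 16, 21]
19 → replaces 21 → [2, 16, 19]
23 → extends → [2, 16, 19, 23]
17 → replaces 19 → [2, 16, 17, 23]
Longest strictly increasing subsequence has length 4, so deletions = 12 − 4 = 8.

8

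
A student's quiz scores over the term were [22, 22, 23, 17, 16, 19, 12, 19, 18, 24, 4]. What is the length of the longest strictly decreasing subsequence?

Negate each value so 'decreasing' becomes 'increasing', then run patience tails on the negated sequence:
-22 → extends → [-22]
-22 → already a tail → [-22]
-23 → replaces -22 → [-23]
-17 → extends → [-23, -17]
-16 → extends → [-23, -17, -16]
-19 → replaces -17 → [-23, -19, -16]
-12 → extends → [-23, -19, -16, -12]
-19 → already a tail → [-23, -19, -16, -12]
-18 → replaces -16 → [-23, -19, -18, -12]
-24 → replaces -23 → [-24, -19, -18, -12]
-4 → extends → [-24, -19, -18, -12, -4]
Five tails, so the longest strictly decreasing subsequence of the original has length 5.

5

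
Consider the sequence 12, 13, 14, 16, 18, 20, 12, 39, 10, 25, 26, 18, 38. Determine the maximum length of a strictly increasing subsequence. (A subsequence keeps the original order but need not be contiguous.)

Track the smallest tail for each achievable length (strict):
12 → extends → [12]
13 → extends → [12, 13]
14 → extends → [12, 13, 14]
16 → extends → [12, 13, 14, 16]
18 → extends → [12, 13, 14, 16, 18]
20 → extends → [12, 13, 14, 16, 18, 20]
12 → already a tail → [12, 13, 14, 16, 18, 20]
39 → extends → [12, 13, 14, 16, 18, 20, 39]
10 → replaces 12 → [10, 13, 14, 16, 18, 20, 39]
25 → replaces 39 → [10, 13, 14, 16, 18, 20, 25]
26 → extends → [10, 13, 14, 16, 18, 20, 25, 26]
18 → already a tail → [10, 13, 14, 16, 18, 20, 25, 26]
38 → extends → [10, 13, 14, 16, 18, 20, 25, 26, 38]
Nine tails, so the longest strictly increasing subsequence has length 9 (e.g. 12, 13, 14, 16, 18, 20, 25, 26, 38).

9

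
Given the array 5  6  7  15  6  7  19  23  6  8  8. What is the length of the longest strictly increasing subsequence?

Track the smallest tail for each achievable length (strict):
5 → extends → [5]
6 → extends → [5, 6]
7 → extends → [5, 6, 7]
15 → extends → [5, 6, 7, 15]
6 → already a tail → [5, 6, 7, 15]
7 → already a tail → [5, 6, 7, 15]
19 → extends → [5, 6, 7, 15, 19]
23 → extends → [5, 6, 7, 15, 19, 23]
6 → already a tail → [5, 6, 7, 15, 19, 23]
8 → replaces 15 → [5, 6, 7, 8, 19, 23]
8 → already a tail → [5, 6, 7, 8, 19, 23]
Six tails, so the longest strictly increasing subsequence has length 6 (e.g. 5, 6, 7, 15, 19, 23).

6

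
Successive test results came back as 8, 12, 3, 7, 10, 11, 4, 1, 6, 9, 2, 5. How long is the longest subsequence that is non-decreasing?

4

Let dp[i] be the length of the longest such subsequence ending at index i:
i:      1  2  3  4  5  6  7  8  9 10 11 12
a[i]:   8 12  3  7 10 11  4  1  6  9  2  5
dp:     1  2  1  2  3  4  2  1  3  4  2  3
Maximum dp value is 4.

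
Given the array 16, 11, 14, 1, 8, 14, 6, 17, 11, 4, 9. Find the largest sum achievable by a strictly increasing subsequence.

Let S[i] be the best sum of a strictly increasing subsequence ending at i:
i:      1  2  3  4  5  6  7  8  9 10 11
a[i]:  16 11 14  1  8 14  6 17 11  4  9
S:     16 11 25  1  9 25  7 42 20  5 18
Maximum is 42 (e.g. 11 + 14 + 17).

42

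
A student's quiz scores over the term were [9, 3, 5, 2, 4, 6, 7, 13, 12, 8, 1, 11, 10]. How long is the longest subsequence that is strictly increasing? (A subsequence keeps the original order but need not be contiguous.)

Track the smallest tail for each achievable length (strict):
9 → extends → [9]
3 → replaces 9 → [3]
5 → extends → [3, 5]
2 → replaces 3 → [2, 5]
4 → replaces 5 → [2, 4]
6 → extends → [2, 4, 6]
7 → extends → [2, 4, 6, 7]
13 → extends → [2, 4, 6, 7, 13]
12 → replaces 13 → [2, 4, 6, 7, 12]
8 → replaces 12 → [2, 4, 6, 7, 8]
1 → replaces 2 → [1, 4, 6, 7, 8]
11 → extends → [1, 4, 6, 7, 8, 11]
10 → replaces 11 → [1, 4, 6, 7, 8, 10]
Six tails, so the longest strictly increasing subsequence has length 6 (e.g. 3, 5, 6, 7, 8, 11).

6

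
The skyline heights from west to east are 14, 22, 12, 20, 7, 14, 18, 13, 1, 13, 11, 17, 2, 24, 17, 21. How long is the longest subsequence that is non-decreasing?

Track the smallest tail for each achievable length (allowing ties):
14 → extends → [14]
22 → extends → [14, 22]
12 → replaces 14 → [12, 22]
20 → replaces 22 → [12, 20]
7 → replaces 12 → [7, 20]
14 → replaces 20 → [7, 14]
18 → extends → [7, 14, 18]
13 → replaces 14 → [7, 13, 18]
1 → replaces 7 → [1, 13, 18]
13 → replaces 18 → [1, 13, 13]
11 → replaces 13 → [1, 11, 13]
17 → extends → [1, 11, 13, 17]
2 → replaces 11 → [1, 2, 13, 17]
24 → extends → [1, 2, 13, 17, 24]
17 → replaces 24 → [1, 2, 13, 17, 17]
21 → extends → [1, 2, 13, 17, 17, 21]
Six tails, so the longest non-decreasing subsequence has length 6 (e.g. 12, 13, 13, 17, 17, 21).

6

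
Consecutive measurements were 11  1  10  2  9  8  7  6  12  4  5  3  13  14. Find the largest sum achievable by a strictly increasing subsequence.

51

Let S[i] be the best sum of a strictly increasing subsequence ending at i:
i:      1  2  3  4  5  6  7  8  9 10 11 12 13 14
a[i]:  11  1 10  2  9  8  7  6 12  4  5  3 13 14
S:     11  1 11  3 12 11 10  9 24  7 12  6 37 51
Maximum is 51 (e.g. 1 + 2 + 9 + 12 + 13 + 14).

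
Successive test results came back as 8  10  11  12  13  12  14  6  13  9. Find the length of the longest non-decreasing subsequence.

Let dp[i] be the length of the longest such subsequence ending at index i:
i:      1  2  3  4  5  6  7  8  9 10
a[i]:   8 10 11 12 13 12 14  6 13  9
dp:     1  2  3  4  5  5  6  1  6  2
Maximum dp value is 6.

6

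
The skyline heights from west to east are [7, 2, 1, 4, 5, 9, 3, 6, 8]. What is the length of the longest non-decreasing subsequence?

Track the smallest tail for each achievable length (allowing ties):
7 → extends → [7]
2 → replaces 7 → [2]
1 → replaces 2 → [1]
4 → extends → [1, 4]
5 → extends → [1, 4, 5]
9 → extends → [1, 4, 5, 9]
3 → replaces 4 → [1, 3, 5, 9]
6 → replaces 9 → [1, 3, 5, 6]
8 → extends → [1, 3, 5, 6, 8]
Five tails, so the longest non-decreasing subsequence has length 5 (e.g. 2, 4, 5, 6, 8).

5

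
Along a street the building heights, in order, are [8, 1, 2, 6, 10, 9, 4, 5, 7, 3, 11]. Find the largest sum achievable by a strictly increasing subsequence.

30

Let S[i] be the best sum of a strictly increasing subsequence ending at i:
i:      1  2  3  4  5  6  7  8  9 10 11
a[i]:   8  1  2  6 10  9  4  5  7  3 11
S:      8  1  3  9 19 18  7 12 19  6 30
Maximum is 30 (e.g. 1 + 2 + 4 + 5 + 7 + 11).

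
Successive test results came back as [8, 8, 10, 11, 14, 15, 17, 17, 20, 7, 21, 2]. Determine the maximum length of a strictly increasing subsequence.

8

Track the smallest tail for each achievable length (strict):
8 → extends → [8]
8 → already a tail → [8]
10 → extends → [8, 10]
11 → extends → [8, 10, 11]
14 → extends → [8, 10, 11, 14]
15 → extends → [8, 10, 11, 14, 15]
17 → extends → [8, 10, 11, 14, 15, 17]
17 → already a tail → [8, 10, 11, 14, 15, 17]
20 → extends → [8, 10, 11, 14, 15, 17, 20]
7 → replaces 8 → [7, 10, 11, 14, 15, 17, 20]
21 → extends → [7, 10, 11, 14, 15, 17, 20, 21]
2 → replaces 7 → [2, 10, 11, 14, 15, 17, 20, 21]
Eight tails, so the longest strictly increasing subsequence has length 8 (e.g. 8, 10, 11, 14, 15, 17, 20, 21).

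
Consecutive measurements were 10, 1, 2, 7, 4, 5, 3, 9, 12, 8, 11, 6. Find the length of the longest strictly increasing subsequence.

6

Track the smallest tail for each achievable length (strict):
10 → extends → [10]
1 → replaces 10 → [1]
2 → extends → [1, 2]
7 → extends → [1, 2, 7]
4 → replaces 7 → [1, 2, 4]
5 → extends → [1, 2, 4, 5]
3 → replaces 4 → [1, 2, 3, 5]
9 → extends → [1, 2, 3, 5, 9]
12 → extends → [1, 2, 3, 5, 9, 12]
8 → replaces 9 → [1, 2, 3, 5, 8, 12]
11 → replaces 12 → [1, 2, 3, 5, 8, 11]
6 → replaces 8 → [1, 2, 3, 5, 6, 11]
Six tails, so the longest strictly increasing subsequence has length 6 (e.g. 1, 2, 4, 5, 9, 12).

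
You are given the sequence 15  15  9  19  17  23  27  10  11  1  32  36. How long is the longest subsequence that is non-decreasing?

7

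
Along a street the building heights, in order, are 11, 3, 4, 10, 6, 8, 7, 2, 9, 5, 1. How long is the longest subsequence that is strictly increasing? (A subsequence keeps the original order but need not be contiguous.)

5

Track the smallest tail for each achievable length (strict):
11 → extends → [11]
3 → replaces 11 → [3]
4 → extends → [3, 4]
10 → extends → [3, 4, 10]
6 → replaces 10 → [3, 4, 6]
8 → extends → [3, 4, 6, 8]
7 → replaces 8 → [3, 4, 6, 7]
2 → replaces 3 → [2, 4, 6, 7]
9 → extends → [2, 4, 6, 7, 9]
5 → replaces 6 → [2, 4, 5, 7, 9]
1 → replaces 2 → [1, 4, 5, 7, 9]
Five tails, so the longest strictly increasing subsequence has length 5 (e.g. 3, 4, 6, 8, 9).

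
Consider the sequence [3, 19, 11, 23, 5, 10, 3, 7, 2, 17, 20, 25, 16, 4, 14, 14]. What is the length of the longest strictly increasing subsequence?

Let dp[i] be the length of the longest such subsequence ending at index i:
i:      1  2  3  4  5  6  7  8  9 10 11 12 13 14 15 16
a[i]:   3 19 11 23  5 10  3  7  2 17 20 25 16  4 14 14
dp:     1  2  2  3  2  3  1  3  1  4  5  6  4  2  4  4
Maximum dp value is 6.

6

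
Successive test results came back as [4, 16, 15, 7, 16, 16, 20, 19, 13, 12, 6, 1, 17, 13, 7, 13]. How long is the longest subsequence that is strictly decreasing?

Negate each value so 'decreasing' becomes 'increasing', then run patience tails on the negated sequence:
-4 → extends → [-4]
-16 → replaces -4 → [-16]
-15 → extends → [-16, -15]
-7 → extends → [-16, -15, -7]
-16 → already a tail → [-16, -15, -7]
-16 → already a tail → [-16, -15, -7]
-20 → replaces -16 → [-20, -15, -7]
-19 → replaces -15 → [-20, -19, -7]
-13 → replaces -7 → [-20, -19, -13]
-12 → extends → [-20, -19, -13, -12]
-6 → extends → [-20, -19, -13, -12, -6]
-1 → extends → [-20, -19, -13, -12, -6, -1]
-17 → replaces -13 → [-20, -19, -17, -12, -6, -1]
-13 → replaces -12 → [-20, -19, -17, -13, -6, -1]
-7 → replaces -6 → [-20, -19, -17, -13, -7, -1]
-13 → already a tail → [-20, -19, -17, -13, -7, -1]
Six tails, so the longest strictly decreasing subsequence of the original has length 6.

6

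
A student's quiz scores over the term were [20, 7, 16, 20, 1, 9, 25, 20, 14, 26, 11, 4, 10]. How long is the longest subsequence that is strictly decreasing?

5

Negate each value so 'decreasing' becomes 'increasing', then run patience tails on the negated sequence:
-20 → extends → [-20]
-7 → extends → [-20, -7]
-16 → replaces -7 → [-20, -16]
-20 → already a tail → [-20, -16]
-1 → extends → [-20, -16, -1]
-9 → replaces -1 → [-20, -16, -9]
-25 → replaces -20 → [-25, -16, -9]
-20 → replaces -16 → [-25, -20, -9]
-14 → replaces -9 → [-25, -20, -14]
-26 → replaces -25 → [-26, -20, -14]
-11 → extends → [-26, -20, -14, -11]
-4 → extends → [-26, -20, -14, -11, -4]
-10 → replaces -4 → [-26, -20, -14, -11, -10]
Five tails, so the longest strictly decreasing subsequence of the original has length 5.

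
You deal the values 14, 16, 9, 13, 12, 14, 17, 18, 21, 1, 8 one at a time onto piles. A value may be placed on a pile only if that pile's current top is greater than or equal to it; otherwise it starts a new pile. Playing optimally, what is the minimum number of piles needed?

The minimum number of non-increasing subsequences covering a sequence equals the length of its longest strictly increasing subsequence.
LIS length is 6 (e.g. 9, 13, 14, 17, 18, 21), so 6 piles are needed.

6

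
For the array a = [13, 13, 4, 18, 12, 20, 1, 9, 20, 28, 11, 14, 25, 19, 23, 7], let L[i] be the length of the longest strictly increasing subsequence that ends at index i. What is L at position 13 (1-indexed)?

5

dp[i] = 1 + max{dp[j] : j<i, a[j]<a[i]} (or 1 if no such j):
i:      1  2  3  4  5  6  7  8  9 10 11 12 13 14 15 16
a[i]:  13 13  4 18 12 20  1  9 20 28 11 14 25 19 23  7
dp:     1  1  1  2  2  3  1  2  3  4  3  4  5  5  6  2
At index 13 the value is 5.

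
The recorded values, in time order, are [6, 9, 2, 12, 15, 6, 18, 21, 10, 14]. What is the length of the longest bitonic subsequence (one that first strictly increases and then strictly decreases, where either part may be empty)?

inc[i] = longest strictly increasing subsequence ending at i; dec[i] = longest strictly decreasing subsequence starting at i:
i:      1  2  3  4  5  6  7  8  9 10
a[i]:   6  9  2 12 15  6 18 21 10 14
inc:    1  2  1  3  4  2  5  6  3  4
dec:    2  2  1  2  2  1  2  2  1  1
Best peak at i=8 (value 21): inc=6, dec=2, length 6+2−1 = 7.

7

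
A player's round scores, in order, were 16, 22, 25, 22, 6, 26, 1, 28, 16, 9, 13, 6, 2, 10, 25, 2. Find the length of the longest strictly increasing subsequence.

5

Track the smallest tail for each achievable length (strict):
16 → extends → [16]
22 → extends → [16, 22]
25 → extends → [16, 22, 25]
22 → already a tail → [16, 22, 25]
6 → replaces 16 → [6, 22, 25]
26 → extends → [6, 22, 25, 26]
1 → replaces 6 → [1, 22, 25, 26]
28 → extends → [1, 22, 25, 26, 28]
16 → replaces 22 → [1, 16, 25, 26, 28]
9 → replaces 16 → [1, 9, 25, 26, 28]
13 → replaces 25 → [1, 9, 13, 26, 28]
6 → replaces 9 → [1, 6, 13, 26, 28]
2 → replaces 6 → [1, 2, 13, 26, 28]
10 → replaces 13 → [1, 2, 10, 26, 28]
25 → replaces 26 → [1, 2, 10, 25, 28]
2 → already a tail → [1, 2, 10, 25, 28]
Five tails, so the longest strictly increasing subsequence has length 5 (e.g. 16, 22, 25, 26, 28).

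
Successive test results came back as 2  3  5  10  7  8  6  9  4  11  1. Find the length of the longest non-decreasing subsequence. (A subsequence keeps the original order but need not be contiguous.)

Let dp[i] be the length of the longest such subsequence ending at index i:
i:      1  2  3  4  5  6  7  8  9 10 11
a[i]:   2  3  5 10  7  8  6  9  4 11  1
dp:     1  2  3  4  4  5  4  6  3  7  1
Maximum dp value is 7.

7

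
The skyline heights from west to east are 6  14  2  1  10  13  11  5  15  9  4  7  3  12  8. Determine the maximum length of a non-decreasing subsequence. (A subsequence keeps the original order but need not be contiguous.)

Track the smallest tail for each achievable length (allowing ties):
6 → extends → [6]
14 → extends → [6, 14]
2 → replaces 6 → [2, 14]
1 → replaces 2 → [1, 14]
10 → replaces 14 → [1, 10]
13 → extends → [1, 10, 13]
11 → replaces 13 → [1, 10, 11]
5 → replaces 10 → [1, 5, 11]
15 → extends → [1, 5, 11, 15]
9 → replaces 11 → [1, 5, 9, 15]
4 → replaces 5 → [1, 4, 9, 15]
7 → replaces 9 → [1, 4, 7, 15]
3 → replaces 4 → [1, 3, 7, 15]
12 → replaces 15 → [1, 3, 7, 12]
8 → replaces 12 → [1, 3, 7, 8]
Four tails, so the longest non-decreasing subsequence has length 4 (e.g. 6, 10, 13, 15).

4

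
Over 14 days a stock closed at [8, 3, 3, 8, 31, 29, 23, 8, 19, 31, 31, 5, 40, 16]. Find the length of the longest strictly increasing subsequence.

5

Let dp[i] be the length of the longest such subsequence ending at index i:
i:      1  2  3  4  5  6  7  8  9 10 11 12 13 14
a[i]:   8  3  3  8 31 29 23  8 19 31 31  5 40 16
dp:     1  1  1  2  3  3  3  2  3  4  4  2  5  3
Maximum dp value is 5.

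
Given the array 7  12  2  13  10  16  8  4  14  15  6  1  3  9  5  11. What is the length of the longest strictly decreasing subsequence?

5

Let dp[i] be the longest strictly decreasing subsequence ending at i:
i:      1  2  3  4  5  6  7  8  9 10 11 12 13 14 15 16
a[i]:   7 12  2 13 10 16  8  4 14 15  6  1  3  9  5 11
dp:     1  1  2  1  2  1  3  4  2  2  4  5  5  3  5  3
Maximum is 5.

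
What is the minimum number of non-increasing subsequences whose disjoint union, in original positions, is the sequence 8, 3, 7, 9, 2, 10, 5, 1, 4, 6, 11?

5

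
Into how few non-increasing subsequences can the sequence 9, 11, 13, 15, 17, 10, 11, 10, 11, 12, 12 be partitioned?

The minimum number of non-increasing subsequences covering a sequence equals the length of its longest strictly increasing subsequence.
LIS length is 5 (e.g. 9, 11, 13, 15, 17), so 5 piles are needed.

5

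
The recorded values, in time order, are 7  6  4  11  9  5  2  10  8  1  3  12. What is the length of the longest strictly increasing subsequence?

4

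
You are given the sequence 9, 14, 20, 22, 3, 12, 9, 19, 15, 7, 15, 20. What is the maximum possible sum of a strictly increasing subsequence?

65

Let S[i] be the best sum of a strictly increasing subsequence ending at i:
i:      1  2  3  4  5  6  7  8  9 10 11 12
a[i]:   9 14 20 22  3 12  9 19 15  7 15 20
S:      9 23 43 65  3 21 12 42 38 10 38 62
Maximum is 65 (e.g. 9 + 14 + 20 + 22).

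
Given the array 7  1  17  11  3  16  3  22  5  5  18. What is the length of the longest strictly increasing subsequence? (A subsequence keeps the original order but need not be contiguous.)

4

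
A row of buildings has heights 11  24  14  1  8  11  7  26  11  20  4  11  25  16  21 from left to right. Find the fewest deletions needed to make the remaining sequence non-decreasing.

8

Fewest deletions = n − (longest non-decreasing subsequence).
i:      1  2  3  4  5  6  7  8  9 10 11 12 13 14 15
a[i]:  11 24 14  1  8 11  7 26 11 20  4 11 25 16 21
dp:     1  2  2  1  2  3  2  4  4  5  2  5  6  6  7
max dp = 7, so deletions = 15 − 7 = 8.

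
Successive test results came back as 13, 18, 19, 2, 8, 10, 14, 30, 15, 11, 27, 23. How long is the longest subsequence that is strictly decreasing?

Let dp[i] be the longest strictly decreasing subsequence ending at i:
i:      1  2  3  4  5  6  7  8  9 10 11 12
a[i]:  13 18 19  2  8 10 14 30 15 11 27 23
dp:     1  1  1  2  2  2  2  1  2  3  2  3
Maximum is 3.

3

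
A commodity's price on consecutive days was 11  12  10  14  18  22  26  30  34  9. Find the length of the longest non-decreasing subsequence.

8

Track the smallest tail for each achievable length (allowing ties):
11 → extends → [11]
12 → extends → [11, 12]
10 → replaces 11 → [10, 12]
14 → extends → [10, 12, 14]
18 → extends → [10, 12, 14, 18]
22 → extends → [10, 12, 14, 18, 22]
26 → extends → [10, 12, 14, 18, 22, 26]
30 → extends → [10, 12, 14, 18, 22, 26, 30]
34 → extends → [10, 12, 14, 18, 22, 26, 30, 34]
9 → replaces 10 → [9, 12, 14, 18, 22, 26, 30, 34]
Eight tails, so the longest non-decreasing subsequence has length 8 (e.g. 11, 12, 14, 18, 22, 26, 30, 34).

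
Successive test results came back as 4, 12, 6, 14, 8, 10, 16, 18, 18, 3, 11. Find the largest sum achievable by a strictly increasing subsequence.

Let S[i] be the best sum of a strictly increasing subsequence ending at i:
i:      1  2  3  4  5  6  7  8  9 10 11
a[i]:   4 12  6 14  8 10 16 18 18  3 11
S:      4 16 10 30 18 28 46 64 64  3 39
Maximum is 64 (e.g. 4 + 12 + 14 + 16 + 18).

64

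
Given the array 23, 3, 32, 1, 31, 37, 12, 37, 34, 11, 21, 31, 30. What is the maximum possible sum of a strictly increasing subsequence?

92

Let S[i] be the best sum of a strictly increasing subsequence ending at i:
i:      1  2  3  4  5  6  7  8  9 10 11 12 13
a[i]:  23  3 32  1 31 37 12 37 34 11 21 31 30
S:     23  3 55  1 54 92 15 92 89 14 36 67 66
Maximum is 92 (e.g. 23 + 32 + 37).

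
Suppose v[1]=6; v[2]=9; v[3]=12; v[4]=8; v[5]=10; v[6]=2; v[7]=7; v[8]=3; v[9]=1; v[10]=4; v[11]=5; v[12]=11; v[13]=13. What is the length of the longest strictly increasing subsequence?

Let dp[i] be the length of the longest such subsequence ending at index i:
i:      1  2  3  4  5  6  7  8  9 10 11 12 13
v[i]:   6  9 12  8 10  2  7  3  1  4  5 11 13
dp:     1  2  3  2  3  1  2  2  1  3  4  5  6
Maximum dp value is 6.

6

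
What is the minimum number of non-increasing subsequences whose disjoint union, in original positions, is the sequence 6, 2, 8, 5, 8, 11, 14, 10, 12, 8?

5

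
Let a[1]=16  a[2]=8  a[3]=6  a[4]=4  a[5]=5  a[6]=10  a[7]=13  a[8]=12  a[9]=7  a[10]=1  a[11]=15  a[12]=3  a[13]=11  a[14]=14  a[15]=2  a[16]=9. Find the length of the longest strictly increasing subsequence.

5

Let dp[i] be the length of the longest such subsequence ending at index i:
i:      1  2  3  4  5  6  7  8  9 10 11 12 13 14 15 16
a[i]:  16  8  6  4  5 10 13 12  7  1 15  3 11 14  2  9
dp:     1  1  1  1  2  3  4  4  3  1  5  2  4  5  2  4
Maximum dp value is 5.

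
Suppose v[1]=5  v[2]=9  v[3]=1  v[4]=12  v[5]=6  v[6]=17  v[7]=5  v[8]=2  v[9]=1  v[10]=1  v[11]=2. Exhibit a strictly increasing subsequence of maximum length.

5, 9, 12, 17

Patience tails give the LIS length; then backtrack through the dp parents:
5 → extends → [5]
9 → extends → [5, 9]
1 → replaces 5 → [1, 9]
12 → extends → [1, 9, 12]
6 → replaces 9 → [1, 6, 12]
17 → extends → [1, 6, 12, 17]
5 → replaces 6 → [1, 5, 12, 17]
2 → replaces 5 → [1, 2, 12, 17]
1 → already a tail → [1, 2, 12, 17]
1 → already a tail → [1, 2, 12, 17]
2 → already a tail → [1, 2, 12, 17]
Length 4; one witness is 5, 9, 12, 17.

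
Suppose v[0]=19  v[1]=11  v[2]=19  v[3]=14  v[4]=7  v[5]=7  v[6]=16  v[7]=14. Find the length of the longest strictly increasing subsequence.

3

Track the smallest tail for each achievable length (strict):
19 → extends → [19]
11 → replaces 19 → [11]
19 → extends → [11, 19]
14 → replaces 19 → [11, 14]
7 → replaces 11 → [7, 14]
7 → already a tail → [7, 14]
16 → extends → [7, 14, 16]
14 → already a tail → [7, 14, 16]
Three tails, so the longest strictly increasing subsequence has length 3 (e.g. 11, 14, 16).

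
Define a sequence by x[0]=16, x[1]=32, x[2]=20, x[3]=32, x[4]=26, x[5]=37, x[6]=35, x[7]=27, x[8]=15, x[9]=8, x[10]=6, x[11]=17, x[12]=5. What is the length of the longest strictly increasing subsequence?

4

Let dp[i] be the length of the longest such subsequence ending at index i:
i:      0  1  2  3  4  5  6  7  8  9 10 11 12
x[i]:  16 32 20 32 26 37 35 27 15  8  6 17  5
dp:     1  2  2  3  3  4  4  4  1  1  1  2  1
Maximum dp value is 4.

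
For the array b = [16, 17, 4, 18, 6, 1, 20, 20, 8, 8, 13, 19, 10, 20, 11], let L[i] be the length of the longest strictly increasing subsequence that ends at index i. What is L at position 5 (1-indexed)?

dp[i] = 1 + max{dp[j] : j<i, b[j]<b[i]} (or 1 if no such j):
i:      1  2  3  4  5  6  7  8  9 10 11 12 13 14 15
b[i]:  16 17  4 18  6  1 20 20  8  8 13 19 10 20 11
dp:     1  2  1  3  2  1  4  4  3  3  4  5  4  6  5
At index 5 the value is 2.

2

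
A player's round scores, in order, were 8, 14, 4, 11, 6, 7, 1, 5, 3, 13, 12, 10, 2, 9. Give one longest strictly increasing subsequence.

Patience tails give the LIS length; then backtrack through the dp parents:
8 → extends → [8]
14 → extends → [8, 14]
4 → replaces 8 → [4, 14]
11 → replaces 14 → [4, 11]
6 → replaces 11 → [4, 6]
7 → extends → [4, 6, 7]
1 → replaces 4 → [1, 6, 7]
5 → replaces 6 → [1, 5, 7]
3 → replaces 5 → [1, 3, 7]
13 → extends → [1, 3, 7, 13]
12 → replaces 13 → [1, 3, 7, 12]
10 → replaces 12 → [1, 3, 7, 10]
2 → replaces 3 → [1, 2, 7, 10]
9 → replaces 10 → [1, 2, 7, 9]
Length 4; one witness is 4, 6, 7, 13.

4, 6, 7, 13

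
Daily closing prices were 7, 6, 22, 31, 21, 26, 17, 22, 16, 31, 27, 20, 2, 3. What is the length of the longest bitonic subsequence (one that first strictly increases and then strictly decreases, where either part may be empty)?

inc[i] = longest strictly increasing subsequence ending at i; dec[i] = longest strictly decreasing subsequence starting at i:
i:      1  2  3  4  5  6  7  8  9 10 11 12 13 14
a[i]:   7  6 22 31 21 26 17 22 16 31 27 20  2  3
inc:    1  1  2  3  2  3  2  3  2  4  4  3  1  2
dec:    3  2  5  5  4  4  3  3  2  4  3  2  1  1
Best peak at i=4 (value 31): inc=3, dec=5, length 3+5−1 = 7.

7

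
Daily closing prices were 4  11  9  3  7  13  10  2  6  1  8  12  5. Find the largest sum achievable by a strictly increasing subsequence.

Let S[i] be the best sum of a strictly increasing subsequence ending at i:
i:      1  2  3  4  5  6  7  8  9 10 11 12 13
a[i]:   4 11  9  3  7 13 10  2  6  1  8 12  5
S:      4 15 13  3 11 28 23  2 10  1 19 35  9
Maximum is 35 (e.g. 4 + 9 + 10 + 12).

35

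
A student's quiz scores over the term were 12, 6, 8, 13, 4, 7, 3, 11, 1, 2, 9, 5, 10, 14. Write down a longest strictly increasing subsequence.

6, 8, 9, 10, 14

Patience tails give the LIS length; then backtrack through the dp parents:
12 → extends → [12]
6 → replaces 12 → [6]
8 → extends → [6, 8]
13 → extends → [6, 8, 13]
4 → replaces 6 → [4, 8, 13]
7 → replaces 8 → [4, 7, 13]
3 → replaces 4 → [3, 7, 13]
11 → replaces 13 → [3, 7, 11]
1 → replaces 3 → [1, 7, 11]
2 → replaces 7 → [1, 2, 11]
9 → replaces 11 → [1, 2, 9]
5 → replaces 9 → [1, 2, 5]
10 → extends → [1, 2, 5, 10]
14 → extends → [1, 2, 5, 10, 14]
Length 5; one witness is 6, 8, 9, 10, 14.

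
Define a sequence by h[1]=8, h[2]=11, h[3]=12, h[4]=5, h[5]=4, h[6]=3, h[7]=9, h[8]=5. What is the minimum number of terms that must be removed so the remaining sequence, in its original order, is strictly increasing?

5

Fewest deletions = n − (longest strictly increasing subsequence).
Patience tails:
8 → extends → [8]
11 → extends → [8, 11]
12 → extends → [8, 11, 12]
5 → replaces 8 → [5, 11, 12]
4 → replaces 5 → [4, 11, 12]
3 → replaces 4 → [3, 11, 12]
9 → replaces 11 → [3, 9, 12]
5 → replaces 9 → [3, 5, 12]
Longest strictly increasing subsequence has length 3, so deletions = 8 − 3 = 5.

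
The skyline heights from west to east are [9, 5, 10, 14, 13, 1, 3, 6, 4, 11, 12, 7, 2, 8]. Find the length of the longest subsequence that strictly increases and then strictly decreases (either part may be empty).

7

inc[i] = longest strictly increasing subsequence ending at i; dec[i] = longest strictly decreasing subsequence starting at i:
i:      1  2  3  4  5  6  7  8  9 10 11 12 13 14
a[i]:   9  5 10 14 13  1  3  6  4 11 12  7  2  8
inc:    1  1  2  3  3  1  2  3  3  4  5  4  2  5
dec:    4  3  4  5  4  1  2  3  2  3  3  2  1  1
Best peak at i=4 (value 14): inc=3, dec=5, length 3+5−1 = 7.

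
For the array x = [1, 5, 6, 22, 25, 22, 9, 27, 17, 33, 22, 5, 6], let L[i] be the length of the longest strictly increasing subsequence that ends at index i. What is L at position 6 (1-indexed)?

dp[i] = 1 + max{dp[j] : j<i, x[j]<x[i]} (or 1 if no such j):
i:      1  2  3  4  5  6  7  8  9 10 11 12 13
x[i]:   1  5  6 22 25 22  9 27 17 33 22  5  6
dp:     1  2  3  4  5  4  4  6  5  7  6  2  3
At index 6 the value is 4.

4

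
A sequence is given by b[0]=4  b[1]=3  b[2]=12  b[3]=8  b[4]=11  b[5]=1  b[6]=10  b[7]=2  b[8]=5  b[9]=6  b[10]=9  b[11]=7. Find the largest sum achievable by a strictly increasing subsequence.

24

Let S[i] be the best sum of a strictly increasing subsequence ending at i:
i:      0  1  2  3  4  5  6  7  8  9 10 11
b[i]:   4  3 12  8 11  1 10  2  5  6  9  7
S:      4  3 16 12 23  1 22  3  9 15 24 22
Maximum is 24 (e.g. 4 + 5 + 6 + 9).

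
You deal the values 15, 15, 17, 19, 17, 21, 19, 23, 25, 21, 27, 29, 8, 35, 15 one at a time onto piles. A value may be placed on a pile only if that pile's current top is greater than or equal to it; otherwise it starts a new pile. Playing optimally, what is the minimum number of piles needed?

Place each on the leftmost legal pile:
15 → new pile 1 (tops now [15])
15 → pile 1 (tops now [15])
17 → new pile 2 (tops now [15, 17])
19 → new pile 3 (tops now [15, 17, 19])
17 → pile 2 (tops now [15, 17, 19])
21 → new pile 4 (tops now [15, 17, 19, 21])
19 → pile 3 (tops now [15, 17, 19, 21])
23 → new pile 5 (tops now [15, 17, 19, 21, 23])
25 → new pile 6 (tops now [15, 17, 19, 21, 23, 25])
21 → pile 4 (tops now [15, 17, 19, 21, 23, 25])
27 → new pile 7 (tops now [15, 17, 19, 21, 23, 25, 27])
29 → new pile 8 (tops now [15, 17, 19, 21, 23, 25, 27, 29])
8 → pile 1 (tops now [8, 17, 19, 21, 23, 25, 27, 29])
35 → new pile 9 (tops now [8, 17, 19, 21, 23, 25, 27, 29, 35])
15 → pile 2 (tops now [8, 15, 19, 21, 23, 25, 27, 29, 35])
Nine piles.

9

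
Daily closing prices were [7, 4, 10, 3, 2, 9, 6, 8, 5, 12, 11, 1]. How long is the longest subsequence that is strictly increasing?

Track the smallest tail for each achievable length (strict):
7 → extends → [7]
4 → replaces 7 → [4]
10 → extends → [4, 10]
3 → replaces 4 → [3, 10]
2 → replaces 3 → [2, 10]
9 → replaces 10 → [2, 9]
6 → replaces 9 → [2, 6]
8 → extends → [2, 6, 8]
5 → replaces 6 → [2, 5, 8]
12 → extends → [2, 5, 8, 12]
11 → replaces 12 → [2, 5, 8, 11]
1 → replaces 2 → [1, 5, 8, 11]
Four tails, so the longest strictly increasing subsequence has length 4 (e.g. 4, 6, 8, 12).

4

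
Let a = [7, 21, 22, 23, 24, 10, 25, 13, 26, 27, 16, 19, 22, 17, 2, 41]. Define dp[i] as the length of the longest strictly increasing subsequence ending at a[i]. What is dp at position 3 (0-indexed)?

dp[i] = 1 + max{dp[j] : j<i, a[j]<a[i]} (or 1 if no such j):
i:      0  1  2  3  4  5  6  7  8  9 10 11 12 13 14 15
a[i]:   7 21 22 23 24 10 25 13 26 27 16 19 22 17  2 41
dp:     1  2  3  4  5  2  6  3  7  8  4  5  6  5  1  9
At index 3 the value is 4.

4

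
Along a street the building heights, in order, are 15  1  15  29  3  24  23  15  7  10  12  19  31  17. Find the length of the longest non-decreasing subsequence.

7

Let dp[i] be the length of the longest such subsequence ending at index i:
i:      1  2  3  4  5  6  7  8  9 10 11 12 13 14
a[i]:  15  1 15 29  3 24 23 15  7 10 12 19 31 17
dp:     1  1  2  3  2  3  3  3  3  4  5  6  7  6
Maximum dp value is 7.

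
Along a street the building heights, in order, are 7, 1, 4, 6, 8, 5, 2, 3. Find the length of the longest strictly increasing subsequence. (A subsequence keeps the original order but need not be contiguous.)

4

Let dp[i] be the length of the longest such subsequence ending at index i:
i:     1 2 3 4 5 6 7 8
a[i]:  7 1 4 6 8 5 2 3
dp:    1 1 2 3 4 3 2 3
Maximum dp value is 4.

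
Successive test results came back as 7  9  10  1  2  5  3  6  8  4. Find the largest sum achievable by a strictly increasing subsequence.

Let S[i] be the best sum of a strictly increasing subsequence ending at i:
i:      1  2  3  4  5  6  7  8  9 10
a[i]:   7  9 10  1  2  5  3  6  8  4
S:      7 16 26  1  3  8  6 14 22 10
Maximum is 26 (e.g. 7 + 9 + 10).

26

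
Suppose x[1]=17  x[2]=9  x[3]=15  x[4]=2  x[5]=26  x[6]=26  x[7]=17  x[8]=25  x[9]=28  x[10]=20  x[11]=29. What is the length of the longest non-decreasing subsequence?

6

Track the smallest tail for each achievable length (allowing ties):
17 → extends → [17]
9 → replaces 17 → [9]
15 → extends → [9, 15]
2 → replaces 9 → [2, 15]
26 → extends → [2, 15, 26]
26 → extends → [2, 15, 26, 26]
17 → replaces 26 → [2, 15, 17, 26]
25 → replaces 26 → [2, 15, 17, 25]
28 → extends → [2, 15, 17, 25, 28]
20 → replaces 25 → [2, 15, 17, 20, 28]
29 → extends → [2, 15, 17, 20, 28, 29]
Six tails, so the longest non-decreasing subsequence has length 6 (e.g. 9, 15, 26, 26, 28, 29).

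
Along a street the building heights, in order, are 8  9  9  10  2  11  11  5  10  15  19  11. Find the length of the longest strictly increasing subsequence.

Track the smallest tail for each achievable length (strict):
8 → extends → [8]
9 → extends → [8, 9]
9 → already a tail → [8, 9]
10 → extends → [8, 9, 10]
2 → replaces 8 → [2, 9, 10]
11 → extends → [2, 9, 10, 11]
11 → already a tail → [2, 9, 10, 11]
5 → replaces 9 → [2, 5, 10, 11]
10 → already a tail → [2, 5, 10, 11]
15 → extends → [2, 5, 10, 11, 15]
19 → extends → [2, 5, 10, 11, 15, 19]
11 → already a tail → [2, 5, 10, 11, 15, 19]
Six tails, so the longest strictly increasing subsequence has length 6 (e.g. 8, 9, 10, 11, 15, 19).

6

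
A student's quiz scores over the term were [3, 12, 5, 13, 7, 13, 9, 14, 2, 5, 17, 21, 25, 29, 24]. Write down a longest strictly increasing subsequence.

3, 5, 7, 13, 14, 17, 21, 25, 29

Patience tails give the LIS length; then backtrack through the dp parents:
3 → extends → [3]
12 → extends → [3, 12]
5 → replaces 12 → [3, 5]
13 → extends → [3, 5, 13]
7 → replaces 13 → [3, 5, 7]
13 → extends → [3, 5, 7, 13]
9 → replaces 13 → [3, 5, 7, 9]
14 → extends → [3, 5, 7, 9, 14]
2 → replaces 3 → [2, 5, 7, 9, 14]
5 → already a tail → [2, 5, 7, 9, 14]
17 → extends → [2, 5, 7, 9, 14, 17]
21 → extends → [2, 5, 7, 9, 14, 17, 21]
25 → extends → [2, 5, 7, 9, 14, 17, 21, 25]
29 → extends → [2, 5, 7, 9, 14, 17, 21, 25, 29]
24 → replaces 25 → [2, 5, 7, 9, 14, 17, 21, 24, 29]
Length 9; one witness is 3, 5, 7, 13, 14, 17, 21, 25, 29.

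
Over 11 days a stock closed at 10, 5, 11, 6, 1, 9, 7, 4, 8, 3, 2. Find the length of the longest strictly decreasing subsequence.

6

Negate each value so 'decreasing' becomes 'increasing', then run patience tails on the negated sequence:
-10 → extends → [-10]
-5 → extends → [-10, -5]
-11 → replaces -10 → [-11, -5]
-6 → replaces -5 → [-11, -6]
-1 → extends → [-11, -6, -1]
-9 → replaces -6 → [-11, -9, -1]
-7 → replaces -1 → [-11, -9, -7]
-4 → extends → [-11, -9, -7, -4]
-8 → replaces -7 → [-11, -9, -8, -4]
-3 → extends → [-11, -9, -8, -4, -3]
-2 → extends → [-11, -9, -8, -4, -3, -2]
Six tails, so the longest strictly decreasing subsequence of the original has length 6.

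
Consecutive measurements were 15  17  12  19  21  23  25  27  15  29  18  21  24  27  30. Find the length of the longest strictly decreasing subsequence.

2

Negate each value so 'decreasing' becomes 'increasing', then run patience tails on the negated sequence:
-15 → extends → [-15]
-17 → replaces -15 → [-17]
-12 → extends → [-17, -12]
-19 → replaces -17 → [-19, -12]
-21 → replaces -19 → [-21, -12]
-23 → replaces -21 → [-23, -12]
-25 → replaces -23 → [-25, -12]
-27 → replaces -25 → [-27, -12]
-15 → replaces -12 → [-27, -15]
-29 → replaces -27 → [-29, -15]
-18 → replaces -15 → [-29, -18]
-21 → replaces -18 → [-29, -21]
-24 → replaces -21 → [-29, -24]
-27 → replaces -24 → [-29, -27]
-30 → replaces -29 → [-30, -27]
Two tails, so the longest strictly decreasing subsequence of the original has length 2.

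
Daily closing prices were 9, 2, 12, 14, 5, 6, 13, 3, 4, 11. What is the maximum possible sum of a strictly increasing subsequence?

Let S[i] be the best sum of a strictly increasing subsequence ending at i:
i:      1  2  3  4  5  6  7  8  9 10
a[i]:   9  2 12 14  5  6 13  3  4 11
S:      9  2 21 35  7 13 34  5  9 24
Maximum is 35 (e.g. 9 + 12 + 14).

35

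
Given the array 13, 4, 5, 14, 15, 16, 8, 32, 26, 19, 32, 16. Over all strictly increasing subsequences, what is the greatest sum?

116

Let S[i] be the best sum of a strictly increasing subsequence ending at i:
i:       1   2   3   4   5   6   7   8   9  10  11  12
a[i]:   13   4   5  14  15  16   8  32  26  19  32  16
S:      13   4   9  27  42  58  17  90  84  77 116  58
Maximum is 116 (e.g. 13 + 14 + 15 + 16 + 26 + 32).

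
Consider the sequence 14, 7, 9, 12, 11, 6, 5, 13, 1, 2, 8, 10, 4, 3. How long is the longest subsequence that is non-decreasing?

Let dp[i] be the length of the longest such subsequence ending at index i:
i:      1  2  3  4  5  6  7  8  9 10 11 12 13 14
a[i]:  14  7  9 12 11  6  5 13  1  2  8 10  4  3
dp:     1  1  2  3  3  1  1  4  1  2  3  4  3  3
Maximum dp value is 4.

4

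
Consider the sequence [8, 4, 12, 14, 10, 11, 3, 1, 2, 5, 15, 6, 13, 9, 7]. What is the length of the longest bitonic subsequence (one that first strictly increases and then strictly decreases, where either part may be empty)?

inc[i] = longest strictly increasing subsequence ending at i; dec[i] = longest strictly decreasing subsequence starting at i:
i:      1  2  3  4  5  6  7  8  9 10 11 12 13 14 15
a[i]:   8  4 12 14 10 11  3  1  2  5 15  6 13  9  7
inc:    1  1  2  3  2  3  1  1  2  3  4  4  5  5  5
dec:    4  3  4  4  3  3  2  1  1  1  4  1  3  2  1
Best peak at i=11 (value 15): inc=4, dec=4, length 4+4−1 = 7.

7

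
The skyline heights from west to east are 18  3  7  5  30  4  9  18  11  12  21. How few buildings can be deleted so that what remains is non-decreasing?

Fewest deletions = n − (longest non-decreasing subsequence).
Patience tails:
18 → extends → [18]
3 → replaces 18 → [3]
7 → extends → [3, 7]
5 → replaces 7 → [3, 5]
30 → extends → [3, 5, 30]
4 → replaces 5 → [3, 4, 30]
9 → replaces 30 → [3, 4, 9]
18 → extends → [3, 4, 9, 18]
11 → replaces 18 → [3, 4, 9, 11]
12 → extends → [3, 4, 9, 11, 12]
21 → extends → [3, 4, 9, 11, 12, 21]
Longest non-decreasing subsequence has length 6, so deletions = 11 − 6 = 5.

5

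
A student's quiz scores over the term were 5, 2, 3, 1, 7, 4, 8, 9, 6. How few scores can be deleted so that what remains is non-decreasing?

4

Fewest deletions = n − (longest non-decreasing subsequence).
Patience tails:
5 → extends → [5]
2 → replaces 5 → [2]
3 → extends → [2, 3]
1 → replaces 2 → [1, 3]
7 → extends → [1, 3, 7]
4 → replaces 7 → [1, 3, 4]
8 → extends → [1, 3, 4, 8]
9 → extends → [1, 3, 4, 8, 9]
6 → replaces 8 → [1, 3, 4, 6, 9]
Longest non-decreasing subsequence has length 5, so deletions = 9 − 5 = 4.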